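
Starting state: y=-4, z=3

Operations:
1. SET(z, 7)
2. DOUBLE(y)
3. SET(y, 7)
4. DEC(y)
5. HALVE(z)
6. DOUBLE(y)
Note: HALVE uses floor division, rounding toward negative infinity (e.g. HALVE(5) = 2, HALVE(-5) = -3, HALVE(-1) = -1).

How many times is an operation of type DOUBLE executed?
2

Counting DOUBLE operations:
Step 2: DOUBLE(y) ← DOUBLE
Step 6: DOUBLE(y) ← DOUBLE
Total: 2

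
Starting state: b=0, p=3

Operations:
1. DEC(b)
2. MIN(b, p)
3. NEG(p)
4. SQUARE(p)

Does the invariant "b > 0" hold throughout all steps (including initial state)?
No, violated at the initial state

The invariant is violated at the initial state (step 0).

State at each step:
Initial: b=0, p=3
After step 1: b=-1, p=3
After step 2: b=-1, p=3
After step 3: b=-1, p=-3
After step 4: b=-1, p=9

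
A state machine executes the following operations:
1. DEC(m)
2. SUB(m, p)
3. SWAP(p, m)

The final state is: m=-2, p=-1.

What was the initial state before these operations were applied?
m=-2, p=-2

Working backwards:
Final state: m=-2, p=-1
Before step 3 (SWAP(p, m)): m=-1, p=-2
Before step 2 (SUB(m, p)): m=-3, p=-2
Before step 1 (DEC(m)): m=-2, p=-2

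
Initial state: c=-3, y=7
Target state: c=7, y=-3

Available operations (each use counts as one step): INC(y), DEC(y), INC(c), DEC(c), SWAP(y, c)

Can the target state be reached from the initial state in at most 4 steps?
Yes

Path (1 step): SWAP(y, c)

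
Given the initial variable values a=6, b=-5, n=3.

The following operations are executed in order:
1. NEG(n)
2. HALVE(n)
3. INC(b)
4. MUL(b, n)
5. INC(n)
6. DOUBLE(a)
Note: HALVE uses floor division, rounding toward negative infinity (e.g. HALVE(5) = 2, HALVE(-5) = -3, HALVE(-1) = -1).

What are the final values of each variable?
{a: 12, b: 8, n: -1}

Step-by-step execution:
Initial: a=6, b=-5, n=3
After step 1 (NEG(n)): a=6, b=-5, n=-3
After step 2 (HALVE(n)): a=6, b=-5, n=-2
After step 3 (INC(b)): a=6, b=-4, n=-2
After step 4 (MUL(b, n)): a=6, b=8, n=-2
After step 5 (INC(n)): a=6, b=8, n=-1
After step 6 (DOUBLE(a)): a=12, b=8, n=-1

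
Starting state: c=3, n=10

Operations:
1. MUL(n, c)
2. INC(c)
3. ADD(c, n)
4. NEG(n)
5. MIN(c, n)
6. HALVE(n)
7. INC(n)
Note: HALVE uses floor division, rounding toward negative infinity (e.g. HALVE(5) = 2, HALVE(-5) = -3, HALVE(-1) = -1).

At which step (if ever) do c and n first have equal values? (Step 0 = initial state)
Step 5

c and n first become equal after step 5.

Comparing values at each step:
Initial: c=3, n=10
After step 1: c=3, n=30
After step 2: c=4, n=30
After step 3: c=34, n=30
After step 4: c=34, n=-30
After step 5: c=-30, n=-30 ← equal!
After step 6: c=-30, n=-15
After step 7: c=-30, n=-14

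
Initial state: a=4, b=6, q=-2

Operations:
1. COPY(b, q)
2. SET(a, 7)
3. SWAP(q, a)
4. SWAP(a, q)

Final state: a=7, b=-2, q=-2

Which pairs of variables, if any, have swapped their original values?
None

Comparing initial and final values:
q: -2 → -2
b: 6 → -2
a: 4 → 7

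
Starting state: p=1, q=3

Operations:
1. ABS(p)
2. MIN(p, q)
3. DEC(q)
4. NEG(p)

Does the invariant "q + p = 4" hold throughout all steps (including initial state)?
No, violated after step 3

The invariant is violated after step 3.

State at each step:
Initial: p=1, q=3
After step 1: p=1, q=3
After step 2: p=1, q=3
After step 3: p=1, q=2
After step 4: p=-1, q=2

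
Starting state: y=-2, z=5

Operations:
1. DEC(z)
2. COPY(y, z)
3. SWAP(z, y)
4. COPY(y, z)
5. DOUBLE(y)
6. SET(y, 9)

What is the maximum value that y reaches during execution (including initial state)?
9

Values of y at each step:
Initial: y = -2
After step 1: y = -2
After step 2: y = 4
After step 3: y = 4
After step 4: y = 4
After step 5: y = 8
After step 6: y = 9 ← maximum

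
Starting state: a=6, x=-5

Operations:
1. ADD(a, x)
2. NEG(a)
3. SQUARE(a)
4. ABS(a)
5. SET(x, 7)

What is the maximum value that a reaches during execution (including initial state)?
6

Values of a at each step:
Initial: a = 6 ← maximum
After step 1: a = 1
After step 2: a = -1
After step 3: a = 1
After step 4: a = 1
After step 5: a = 1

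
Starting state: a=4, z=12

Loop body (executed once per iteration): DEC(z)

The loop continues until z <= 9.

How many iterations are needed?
3

Tracing iterations:
Initial: a=4, z=12
After iteration 1: a=4, z=11
After iteration 2: a=4, z=10
After iteration 3: a=4, z=9
z <= 9 now holds, so the loop exits after 3 iterations.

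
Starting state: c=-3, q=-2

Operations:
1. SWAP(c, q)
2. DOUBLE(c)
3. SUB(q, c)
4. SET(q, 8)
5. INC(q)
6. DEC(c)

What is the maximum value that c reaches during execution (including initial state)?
-2

Values of c at each step:
Initial: c = -3
After step 1: c = -2 ← maximum
After step 2: c = -4
After step 3: c = -4
After step 4: c = -4
After step 5: c = -4
After step 6: c = -5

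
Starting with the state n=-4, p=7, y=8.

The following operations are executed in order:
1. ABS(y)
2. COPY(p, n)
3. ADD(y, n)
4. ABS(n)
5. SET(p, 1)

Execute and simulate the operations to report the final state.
{n: 4, p: 1, y: 4}

Step-by-step execution:
Initial: n=-4, p=7, y=8
After step 1 (ABS(y)): n=-4, p=7, y=8
After step 2 (COPY(p, n)): n=-4, p=-4, y=8
After step 3 (ADD(y, n)): n=-4, p=-4, y=4
After step 4 (ABS(n)): n=4, p=-4, y=4
After step 5 (SET(p, 1)): n=4, p=1, y=4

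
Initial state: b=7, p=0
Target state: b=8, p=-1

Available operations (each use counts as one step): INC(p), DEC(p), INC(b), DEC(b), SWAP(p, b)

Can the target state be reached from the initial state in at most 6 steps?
Yes

Path (2 steps): DEC(p) → INC(b)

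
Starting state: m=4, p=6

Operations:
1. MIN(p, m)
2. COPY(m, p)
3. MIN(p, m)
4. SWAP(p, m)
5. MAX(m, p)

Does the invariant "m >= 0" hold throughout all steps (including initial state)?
Yes

The invariant holds at every step.

State at each step:
Initial: m=4, p=6
After step 1: m=4, p=4
After step 2: m=4, p=4
After step 3: m=4, p=4
After step 4: m=4, p=4
After step 5: m=4, p=4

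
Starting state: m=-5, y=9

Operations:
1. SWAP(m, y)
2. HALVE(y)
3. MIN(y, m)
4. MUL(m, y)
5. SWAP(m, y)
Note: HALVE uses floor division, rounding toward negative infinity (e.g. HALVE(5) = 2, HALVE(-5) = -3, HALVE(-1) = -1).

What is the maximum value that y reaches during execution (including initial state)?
9

Values of y at each step:
Initial: y = 9 ← maximum
After step 1: y = -5
After step 2: y = -3
After step 3: y = -3
After step 4: y = -3
After step 5: y = -27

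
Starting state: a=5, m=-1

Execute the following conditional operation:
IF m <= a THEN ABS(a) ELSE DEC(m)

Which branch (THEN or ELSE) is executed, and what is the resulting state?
Branch: THEN, Final state: a=5, m=-1

Evaluating condition: m <= a
m = -1, a = 5
Condition is True, so THEN branch executes
After ABS(a): a=5, m=-1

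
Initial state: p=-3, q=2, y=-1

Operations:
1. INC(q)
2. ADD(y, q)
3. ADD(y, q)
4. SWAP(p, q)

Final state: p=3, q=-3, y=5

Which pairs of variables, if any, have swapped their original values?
None

Comparing initial and final values:
q: 2 → -3
y: -1 → 5
p: -3 → 3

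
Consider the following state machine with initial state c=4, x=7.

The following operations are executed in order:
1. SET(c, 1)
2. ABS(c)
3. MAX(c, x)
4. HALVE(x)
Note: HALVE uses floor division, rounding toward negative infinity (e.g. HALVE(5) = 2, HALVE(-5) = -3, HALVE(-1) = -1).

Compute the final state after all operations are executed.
{c: 7, x: 3}

Step-by-step execution:
Initial: c=4, x=7
After step 1 (SET(c, 1)): c=1, x=7
After step 2 (ABS(c)): c=1, x=7
After step 3 (MAX(c, x)): c=7, x=7
After step 4 (HALVE(x)): c=7, x=3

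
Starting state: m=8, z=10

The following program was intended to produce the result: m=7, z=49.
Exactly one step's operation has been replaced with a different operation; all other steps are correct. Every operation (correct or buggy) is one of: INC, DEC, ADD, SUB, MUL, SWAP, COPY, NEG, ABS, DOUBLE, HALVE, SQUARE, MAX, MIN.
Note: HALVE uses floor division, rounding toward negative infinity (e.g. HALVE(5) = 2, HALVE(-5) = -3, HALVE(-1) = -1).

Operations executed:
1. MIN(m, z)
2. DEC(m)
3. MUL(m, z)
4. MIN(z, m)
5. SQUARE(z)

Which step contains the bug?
Step 3

Trace with buggy code:
Initial: m=8, z=10
After step 1: m=8, z=10
After step 2: m=7, z=10
After step 3: m=70, z=10
After step 4: m=70, z=10
After step 5: m=70, z=100
Actual final m=70, z=100 ≠ expected m=7, z=49.
Step 3 is the only position where a single-operation replacement can produce the expected result.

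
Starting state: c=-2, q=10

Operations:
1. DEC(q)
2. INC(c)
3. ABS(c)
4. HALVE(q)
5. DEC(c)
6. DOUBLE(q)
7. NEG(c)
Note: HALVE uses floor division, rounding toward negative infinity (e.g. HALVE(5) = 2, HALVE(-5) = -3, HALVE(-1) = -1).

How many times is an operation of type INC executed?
1

Counting INC operations:
Step 2: INC(c) ← INC
Total: 1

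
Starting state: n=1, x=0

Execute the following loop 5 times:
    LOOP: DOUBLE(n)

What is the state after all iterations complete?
n=32, x=0

Iteration trace:
Start: n=1, x=0
After iteration 1: n=2, x=0
After iteration 2: n=4, x=0
After iteration 3: n=8, x=0
After iteration 4: n=16, x=0
After iteration 5: n=32, x=0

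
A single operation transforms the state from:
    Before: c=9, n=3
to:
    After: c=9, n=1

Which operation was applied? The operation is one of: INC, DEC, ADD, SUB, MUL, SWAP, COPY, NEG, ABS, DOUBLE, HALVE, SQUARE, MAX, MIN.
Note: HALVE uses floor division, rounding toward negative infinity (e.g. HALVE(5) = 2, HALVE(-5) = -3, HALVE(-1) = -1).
HALVE(n)

Analyzing the change:
Before: c=9, n=3
After: c=9, n=1
Variable n changed from 3 to 1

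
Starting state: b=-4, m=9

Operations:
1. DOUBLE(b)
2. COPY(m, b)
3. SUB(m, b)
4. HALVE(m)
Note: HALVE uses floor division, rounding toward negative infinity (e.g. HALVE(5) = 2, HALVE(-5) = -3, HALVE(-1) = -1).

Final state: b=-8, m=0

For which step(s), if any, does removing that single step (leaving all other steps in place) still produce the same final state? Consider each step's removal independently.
Step(s) 4

Testing removal of each single step:
Without step 1: final = b=-4, m=0 (different)
Without step 2: final = b=-8, m=8 (different)
Without step 3: final = b=-8, m=-4 (different)
Without step 4: final = b=-8, m=0 (same)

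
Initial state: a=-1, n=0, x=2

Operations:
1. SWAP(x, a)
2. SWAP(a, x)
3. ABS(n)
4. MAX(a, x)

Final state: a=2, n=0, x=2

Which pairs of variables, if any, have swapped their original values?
None

Comparing initial and final values:
a: -1 → 2
x: 2 → 2
n: 0 → 0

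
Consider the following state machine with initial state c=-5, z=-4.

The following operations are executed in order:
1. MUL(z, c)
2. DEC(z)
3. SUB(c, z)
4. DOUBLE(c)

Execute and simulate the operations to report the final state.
{c: -48, z: 19}

Step-by-step execution:
Initial: c=-5, z=-4
After step 1 (MUL(z, c)): c=-5, z=20
After step 2 (DEC(z)): c=-5, z=19
After step 3 (SUB(c, z)): c=-24, z=19
After step 4 (DOUBLE(c)): c=-48, z=19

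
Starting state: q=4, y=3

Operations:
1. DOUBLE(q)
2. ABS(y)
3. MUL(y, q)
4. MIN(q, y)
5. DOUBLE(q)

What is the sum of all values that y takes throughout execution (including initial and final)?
81

Values of y at each step:
Initial: y = 3
After step 1: y = 3
After step 2: y = 3
After step 3: y = 24
After step 4: y = 24
After step 5: y = 24
Sum = 3 + 3 + 3 + 24 + 24 + 24 = 81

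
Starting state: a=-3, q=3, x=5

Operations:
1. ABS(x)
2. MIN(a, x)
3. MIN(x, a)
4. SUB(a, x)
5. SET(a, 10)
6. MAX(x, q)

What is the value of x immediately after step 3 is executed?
x = -3

Tracing x through execution:
Initial: x = 5
After step 1 (ABS(x)): x = 5
After step 2 (MIN(a, x)): x = 5
After step 3 (MIN(x, a)): x = -3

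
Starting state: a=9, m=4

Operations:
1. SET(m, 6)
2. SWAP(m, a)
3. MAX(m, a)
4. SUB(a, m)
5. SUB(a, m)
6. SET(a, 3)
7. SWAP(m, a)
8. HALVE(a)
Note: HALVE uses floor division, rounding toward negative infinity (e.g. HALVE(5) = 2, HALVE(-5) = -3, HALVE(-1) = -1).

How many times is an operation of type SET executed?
2

Counting SET operations:
Step 1: SET(m, 6) ← SET
Step 6: SET(a, 3) ← SET
Total: 2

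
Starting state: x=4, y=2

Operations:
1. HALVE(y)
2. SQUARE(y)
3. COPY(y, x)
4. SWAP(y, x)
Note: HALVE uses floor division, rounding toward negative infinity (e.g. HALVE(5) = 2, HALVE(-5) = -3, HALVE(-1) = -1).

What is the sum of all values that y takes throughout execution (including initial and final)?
12

Values of y at each step:
Initial: y = 2
After step 1: y = 1
After step 2: y = 1
After step 3: y = 4
After step 4: y = 4
Sum = 2 + 1 + 1 + 4 + 4 = 12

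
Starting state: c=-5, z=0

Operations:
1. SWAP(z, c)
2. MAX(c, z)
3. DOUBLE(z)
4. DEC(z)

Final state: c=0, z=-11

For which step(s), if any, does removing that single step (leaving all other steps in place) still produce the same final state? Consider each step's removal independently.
Step(s) 2

Testing removal of each single step:
Without step 1: final = c=0, z=-1 (different)
Without step 2: final = c=0, z=-11 (same)
Without step 3: final = c=0, z=-6 (different)
Without step 4: final = c=0, z=-10 (different)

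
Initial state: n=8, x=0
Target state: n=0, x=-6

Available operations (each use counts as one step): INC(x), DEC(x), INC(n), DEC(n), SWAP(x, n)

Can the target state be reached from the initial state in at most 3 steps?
No

The target state cannot be reached within 3 steps.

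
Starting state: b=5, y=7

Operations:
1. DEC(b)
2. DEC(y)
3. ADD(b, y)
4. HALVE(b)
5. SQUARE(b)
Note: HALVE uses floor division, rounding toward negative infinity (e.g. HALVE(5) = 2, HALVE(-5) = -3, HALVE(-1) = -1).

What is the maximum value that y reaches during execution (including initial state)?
7

Values of y at each step:
Initial: y = 7 ← maximum
After step 1: y = 7
After step 2: y = 6
After step 3: y = 6
After step 4: y = 6
After step 5: y = 6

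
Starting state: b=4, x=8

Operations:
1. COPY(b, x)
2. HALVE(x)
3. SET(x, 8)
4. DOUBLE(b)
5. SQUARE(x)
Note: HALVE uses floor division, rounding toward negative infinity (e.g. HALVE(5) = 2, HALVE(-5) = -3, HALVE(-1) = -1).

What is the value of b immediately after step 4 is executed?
b = 16

Tracing b through execution:
Initial: b = 4
After step 1 (COPY(b, x)): b = 8
After step 2 (HALVE(x)): b = 8
After step 3 (SET(x, 8)): b = 8
After step 4 (DOUBLE(b)): b = 16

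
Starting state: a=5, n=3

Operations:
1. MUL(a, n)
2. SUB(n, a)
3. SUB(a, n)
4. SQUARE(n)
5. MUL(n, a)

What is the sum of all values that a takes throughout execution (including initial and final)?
116

Values of a at each step:
Initial: a = 5
After step 1: a = 15
After step 2: a = 15
After step 3: a = 27
After step 4: a = 27
After step 5: a = 27
Sum = 5 + 15 + 15 + 27 + 27 + 27 = 116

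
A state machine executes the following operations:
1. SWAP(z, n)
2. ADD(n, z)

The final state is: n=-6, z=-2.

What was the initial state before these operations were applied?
n=-2, z=-4

Working backwards:
Final state: n=-6, z=-2
Before step 2 (ADD(n, z)): n=-4, z=-2
Before step 1 (SWAP(z, n)): n=-2, z=-4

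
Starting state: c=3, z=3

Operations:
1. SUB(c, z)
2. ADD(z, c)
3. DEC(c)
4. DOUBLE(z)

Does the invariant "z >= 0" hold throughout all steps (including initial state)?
Yes

The invariant holds at every step.

State at each step:
Initial: c=3, z=3
After step 1: c=0, z=3
After step 2: c=0, z=3
After step 3: c=-1, z=3
After step 4: c=-1, z=6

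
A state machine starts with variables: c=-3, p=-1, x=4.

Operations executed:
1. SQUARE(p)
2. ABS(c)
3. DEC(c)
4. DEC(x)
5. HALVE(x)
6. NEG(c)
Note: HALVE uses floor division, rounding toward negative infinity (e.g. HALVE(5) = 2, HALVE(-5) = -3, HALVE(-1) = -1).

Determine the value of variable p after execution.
p = 1

Tracing execution:
Step 1: SQUARE(p) → p = 1
Step 2: ABS(c) → p = 1
Step 3: DEC(c) → p = 1
Step 4: DEC(x) → p = 1
Step 5: HALVE(x) → p = 1
Step 6: NEG(c) → p = 1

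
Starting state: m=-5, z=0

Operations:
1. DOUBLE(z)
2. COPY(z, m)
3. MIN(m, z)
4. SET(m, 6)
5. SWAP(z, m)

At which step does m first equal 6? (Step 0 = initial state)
Step 4

Tracing m:
Initial: m = -5
After step 1: m = -5
After step 2: m = -5
After step 3: m = -5
After step 4: m = 6 ← first occurrence
After step 5: m = -5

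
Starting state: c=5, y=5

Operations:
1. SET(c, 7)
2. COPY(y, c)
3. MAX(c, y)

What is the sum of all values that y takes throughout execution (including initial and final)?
24

Values of y at each step:
Initial: y = 5
After step 1: y = 5
After step 2: y = 7
After step 3: y = 7
Sum = 5 + 5 + 7 + 7 = 24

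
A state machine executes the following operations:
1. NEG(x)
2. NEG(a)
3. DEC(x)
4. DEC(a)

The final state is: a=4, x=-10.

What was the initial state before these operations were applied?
a=-5, x=9

Working backwards:
Final state: a=4, x=-10
Before step 4 (DEC(a)): a=5, x=-10
Before step 3 (DEC(x)): a=5, x=-9
Before step 2 (NEG(a)): a=-5, x=-9
Before step 1 (NEG(x)): a=-5, x=9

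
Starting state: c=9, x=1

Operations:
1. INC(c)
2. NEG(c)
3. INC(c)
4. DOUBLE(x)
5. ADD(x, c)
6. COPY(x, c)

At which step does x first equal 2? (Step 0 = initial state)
Step 4

Tracing x:
Initial: x = 1
After step 1: x = 1
After step 2: x = 1
After step 3: x = 1
After step 4: x = 2 ← first occurrence
After step 5: x = -7
After step 6: x = -9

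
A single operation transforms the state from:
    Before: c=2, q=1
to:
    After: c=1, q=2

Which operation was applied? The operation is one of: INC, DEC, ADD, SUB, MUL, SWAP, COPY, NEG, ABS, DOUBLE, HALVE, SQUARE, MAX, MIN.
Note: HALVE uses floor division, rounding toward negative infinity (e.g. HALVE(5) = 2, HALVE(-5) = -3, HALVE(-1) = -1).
SWAP(q, c)

Analyzing the change:
Before: c=2, q=1
After: c=1, q=2
Variable q changed from 1 to 2
Variable c changed from 2 to 1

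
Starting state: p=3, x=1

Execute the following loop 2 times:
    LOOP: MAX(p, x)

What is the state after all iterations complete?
p=3, x=1

Iteration trace:
Start: p=3, x=1
After iteration 1: p=3, x=1
After iteration 2: p=3, x=1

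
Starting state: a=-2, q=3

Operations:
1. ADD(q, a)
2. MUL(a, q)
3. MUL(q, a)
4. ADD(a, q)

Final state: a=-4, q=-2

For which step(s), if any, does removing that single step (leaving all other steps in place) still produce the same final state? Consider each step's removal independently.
Step(s) 2

Testing removal of each single step:
Without step 1: final = a=-24, q=-18 (different)
Without step 2: final = a=-4, q=-2 (same)
Without step 3: final = a=-1, q=1 (different)
Without step 4: final = a=-2, q=-2 (different)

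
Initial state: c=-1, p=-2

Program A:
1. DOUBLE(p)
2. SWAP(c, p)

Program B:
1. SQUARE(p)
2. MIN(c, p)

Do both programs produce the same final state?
No

Program A final state: c=-4, p=-1
Program B final state: c=-1, p=4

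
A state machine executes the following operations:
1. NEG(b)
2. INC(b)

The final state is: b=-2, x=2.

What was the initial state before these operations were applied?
b=3, x=2

Working backwards:
Final state: b=-2, x=2
Before step 2 (INC(b)): b=-3, x=2
Before step 1 (NEG(b)): b=3, x=2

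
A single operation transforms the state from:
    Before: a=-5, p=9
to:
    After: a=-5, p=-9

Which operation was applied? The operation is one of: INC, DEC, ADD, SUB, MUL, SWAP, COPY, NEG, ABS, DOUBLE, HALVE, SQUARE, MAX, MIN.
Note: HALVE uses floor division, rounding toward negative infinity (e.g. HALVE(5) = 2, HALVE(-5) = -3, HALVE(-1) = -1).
NEG(p)

Analyzing the change:
Before: a=-5, p=9
After: a=-5, p=-9
Variable p changed from 9 to -9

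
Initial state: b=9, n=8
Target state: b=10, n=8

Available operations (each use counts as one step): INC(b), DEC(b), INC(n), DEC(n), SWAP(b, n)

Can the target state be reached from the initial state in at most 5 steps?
Yes

Path (1 step): INC(b)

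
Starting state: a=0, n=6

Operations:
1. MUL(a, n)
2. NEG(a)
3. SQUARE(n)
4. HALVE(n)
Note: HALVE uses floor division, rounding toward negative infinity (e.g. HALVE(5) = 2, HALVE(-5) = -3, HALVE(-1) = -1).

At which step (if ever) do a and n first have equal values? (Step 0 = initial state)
Never

a and n never become equal during execution.

Comparing values at each step:
Initial: a=0, n=6
After step 1: a=0, n=6
After step 2: a=0, n=6
After step 3: a=0, n=36
After step 4: a=0, n=18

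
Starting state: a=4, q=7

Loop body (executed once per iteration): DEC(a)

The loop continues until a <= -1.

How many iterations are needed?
5

Tracing iterations:
Initial: a=4, q=7
After iteration 1: a=3, q=7
After iteration 2: a=2, q=7
After iteration 3: a=1, q=7
After iteration 4: a=0, q=7
After iteration 5: a=-1, q=7
a <= -1 now holds, so the loop exits after 5 iterations.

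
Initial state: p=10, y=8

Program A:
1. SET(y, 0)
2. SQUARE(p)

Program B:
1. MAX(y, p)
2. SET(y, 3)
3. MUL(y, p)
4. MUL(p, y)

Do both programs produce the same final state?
No

Program A final state: p=100, y=0
Program B final state: p=300, y=30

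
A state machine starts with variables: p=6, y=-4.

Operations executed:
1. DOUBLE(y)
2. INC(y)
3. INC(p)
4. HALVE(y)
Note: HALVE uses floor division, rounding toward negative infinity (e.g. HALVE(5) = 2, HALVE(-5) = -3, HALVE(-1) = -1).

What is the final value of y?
y = -4

Tracing execution:
Step 1: DOUBLE(y) → y = -8
Step 2: INC(y) → y = -7
Step 3: INC(p) → y = -7
Step 4: HALVE(y) → y = -4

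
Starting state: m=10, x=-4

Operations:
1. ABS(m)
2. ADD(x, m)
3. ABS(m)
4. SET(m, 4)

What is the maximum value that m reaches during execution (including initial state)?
10

Values of m at each step:
Initial: m = 10 ← maximum
After step 1: m = 10
After step 2: m = 10
After step 3: m = 10
After step 4: m = 4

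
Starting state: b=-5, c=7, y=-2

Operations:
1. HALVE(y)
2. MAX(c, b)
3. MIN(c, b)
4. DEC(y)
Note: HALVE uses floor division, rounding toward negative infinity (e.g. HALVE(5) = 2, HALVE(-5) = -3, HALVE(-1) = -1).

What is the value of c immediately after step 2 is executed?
c = 7

Tracing c through execution:
Initial: c = 7
After step 1 (HALVE(y)): c = 7
After step 2 (MAX(c, b)): c = 7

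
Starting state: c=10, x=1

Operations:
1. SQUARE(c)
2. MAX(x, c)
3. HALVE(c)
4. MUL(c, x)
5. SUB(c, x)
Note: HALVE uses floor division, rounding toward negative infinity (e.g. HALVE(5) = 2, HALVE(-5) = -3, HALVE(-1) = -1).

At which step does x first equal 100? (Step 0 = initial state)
Step 2

Tracing x:
Initial: x = 1
After step 1: x = 1
After step 2: x = 100 ← first occurrence
After step 3: x = 100
After step 4: x = 100
After step 5: x = 100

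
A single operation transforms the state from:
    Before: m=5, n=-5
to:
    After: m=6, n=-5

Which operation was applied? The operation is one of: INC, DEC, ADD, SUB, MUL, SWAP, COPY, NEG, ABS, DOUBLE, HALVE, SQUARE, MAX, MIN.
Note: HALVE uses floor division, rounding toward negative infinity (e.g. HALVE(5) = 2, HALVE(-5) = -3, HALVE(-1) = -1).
INC(m)

Analyzing the change:
Before: m=5, n=-5
After: m=6, n=-5
Variable m changed from 5 to 6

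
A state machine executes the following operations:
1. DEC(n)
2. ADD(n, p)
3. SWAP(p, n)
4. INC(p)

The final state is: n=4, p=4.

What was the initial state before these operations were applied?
n=0, p=4

Working backwards:
Final state: n=4, p=4
Before step 4 (INC(p)): n=4, p=3
Before step 3 (SWAP(p, n)): n=3, p=4
Before step 2 (ADD(n, p)): n=-1, p=4
Before step 1 (DEC(n)): n=0, p=4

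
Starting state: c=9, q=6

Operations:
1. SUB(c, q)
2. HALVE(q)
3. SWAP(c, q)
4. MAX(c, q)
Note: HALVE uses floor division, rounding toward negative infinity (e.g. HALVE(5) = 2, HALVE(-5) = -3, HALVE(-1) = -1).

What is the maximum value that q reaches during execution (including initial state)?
6

Values of q at each step:
Initial: q = 6 ← maximum
After step 1: q = 6
After step 2: q = 3
After step 3: q = 3
After step 4: q = 3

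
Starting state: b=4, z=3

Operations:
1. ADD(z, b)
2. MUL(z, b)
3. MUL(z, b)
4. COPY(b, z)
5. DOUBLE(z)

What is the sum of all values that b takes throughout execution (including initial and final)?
240

Values of b at each step:
Initial: b = 4
After step 1: b = 4
After step 2: b = 4
After step 3: b = 4
After step 4: b = 112
After step 5: b = 112
Sum = 4 + 4 + 4 + 4 + 112 + 112 = 240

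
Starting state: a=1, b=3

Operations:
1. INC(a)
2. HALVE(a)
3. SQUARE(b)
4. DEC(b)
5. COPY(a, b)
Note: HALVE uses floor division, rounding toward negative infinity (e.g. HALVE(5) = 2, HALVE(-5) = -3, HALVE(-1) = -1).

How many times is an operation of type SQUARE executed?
1

Counting SQUARE operations:
Step 3: SQUARE(b) ← SQUARE
Total: 1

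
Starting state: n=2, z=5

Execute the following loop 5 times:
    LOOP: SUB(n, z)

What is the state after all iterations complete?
n=-23, z=5

Iteration trace:
Start: n=2, z=5
After iteration 1: n=-3, z=5
After iteration 2: n=-8, z=5
After iteration 3: n=-13, z=5
After iteration 4: n=-18, z=5
After iteration 5: n=-23, z=5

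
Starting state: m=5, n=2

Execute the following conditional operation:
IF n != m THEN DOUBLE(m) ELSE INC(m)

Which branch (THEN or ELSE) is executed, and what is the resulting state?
Branch: THEN, Final state: m=10, n=2

Evaluating condition: n != m
n = 2, m = 5
Condition is True, so THEN branch executes
After DOUBLE(m): m=10, n=2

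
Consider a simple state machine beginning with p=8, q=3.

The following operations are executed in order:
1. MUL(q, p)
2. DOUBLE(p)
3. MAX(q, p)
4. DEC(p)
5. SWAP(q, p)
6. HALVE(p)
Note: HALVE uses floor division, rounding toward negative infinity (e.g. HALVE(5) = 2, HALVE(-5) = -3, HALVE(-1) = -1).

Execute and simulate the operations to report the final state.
{p: 12, q: 15}

Step-by-step execution:
Initial: p=8, q=3
After step 1 (MUL(q, p)): p=8, q=24
After step 2 (DOUBLE(p)): p=16, q=24
After step 3 (MAX(q, p)): p=16, q=24
After step 4 (DEC(p)): p=15, q=24
After step 5 (SWAP(q, p)): p=24, q=15
After step 6 (HALVE(p)): p=12, q=15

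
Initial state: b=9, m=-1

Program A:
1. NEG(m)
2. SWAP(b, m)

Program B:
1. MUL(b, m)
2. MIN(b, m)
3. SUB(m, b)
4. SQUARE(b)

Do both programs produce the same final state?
No

Program A final state: b=1, m=9
Program B final state: b=81, m=8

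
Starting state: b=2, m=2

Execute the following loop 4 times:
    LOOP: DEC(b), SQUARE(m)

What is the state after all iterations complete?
b=-2, m=65536

Iteration trace:
Start: b=2, m=2
After iteration 1: b=1, m=4
After iteration 2: b=0, m=16
After iteration 3: b=-1, m=256
After iteration 4: b=-2, m=65536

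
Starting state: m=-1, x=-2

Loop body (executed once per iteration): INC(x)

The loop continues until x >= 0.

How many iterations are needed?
2

Tracing iterations:
Initial: m=-1, x=-2
After iteration 1: m=-1, x=-1
After iteration 2: m=-1, x=0
x >= 0 now holds, so the loop exits after 2 iterations.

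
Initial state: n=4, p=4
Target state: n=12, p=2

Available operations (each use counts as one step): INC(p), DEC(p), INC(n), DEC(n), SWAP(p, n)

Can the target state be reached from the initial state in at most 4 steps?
No

The target state cannot be reached within 4 steps.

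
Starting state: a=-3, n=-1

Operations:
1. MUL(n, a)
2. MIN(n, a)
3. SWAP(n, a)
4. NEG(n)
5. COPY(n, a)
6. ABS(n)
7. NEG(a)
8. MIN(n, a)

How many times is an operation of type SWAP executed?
1

Counting SWAP operations:
Step 3: SWAP(n, a) ← SWAP
Total: 1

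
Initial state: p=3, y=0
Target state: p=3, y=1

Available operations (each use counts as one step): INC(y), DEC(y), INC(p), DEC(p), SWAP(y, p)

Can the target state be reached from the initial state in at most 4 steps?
Yes

Path (1 step): INC(y)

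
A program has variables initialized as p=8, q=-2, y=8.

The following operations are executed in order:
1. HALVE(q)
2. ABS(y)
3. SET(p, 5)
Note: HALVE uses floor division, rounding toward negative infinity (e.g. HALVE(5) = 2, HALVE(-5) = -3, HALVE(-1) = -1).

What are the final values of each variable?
{p: 5, q: -1, y: 8}

Step-by-step execution:
Initial: p=8, q=-2, y=8
After step 1 (HALVE(q)): p=8, q=-1, y=8
After step 2 (ABS(y)): p=8, q=-1, y=8
After step 3 (SET(p, 5)): p=5, q=-1, y=8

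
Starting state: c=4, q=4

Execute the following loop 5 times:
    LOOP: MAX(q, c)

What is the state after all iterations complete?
c=4, q=4

Iteration trace:
Start: c=4, q=4
After iteration 1: c=4, q=4
After iteration 2: c=4, q=4
After iteration 3: c=4, q=4
After iteration 4: c=4, q=4
After iteration 5: c=4, q=4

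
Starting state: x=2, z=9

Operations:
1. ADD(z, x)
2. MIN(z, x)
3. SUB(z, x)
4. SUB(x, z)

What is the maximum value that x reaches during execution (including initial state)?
2

Values of x at each step:
Initial: x = 2 ← maximum
After step 1: x = 2
After step 2: x = 2
After step 3: x = 2
After step 4: x = 2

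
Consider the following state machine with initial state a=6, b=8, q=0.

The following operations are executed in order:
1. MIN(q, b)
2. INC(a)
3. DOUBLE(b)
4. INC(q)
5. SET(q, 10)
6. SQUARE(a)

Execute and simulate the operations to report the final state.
{a: 49, b: 16, q: 10}

Step-by-step execution:
Initial: a=6, b=8, q=0
After step 1 (MIN(q, b)): a=6, b=8, q=0
After step 2 (INC(a)): a=7, b=8, q=0
After step 3 (DOUBLE(b)): a=7, b=16, q=0
After step 4 (INC(q)): a=7, b=16, q=1
After step 5 (SET(q, 10)): a=7, b=16, q=10
After step 6 (SQUARE(a)): a=49, b=16, q=10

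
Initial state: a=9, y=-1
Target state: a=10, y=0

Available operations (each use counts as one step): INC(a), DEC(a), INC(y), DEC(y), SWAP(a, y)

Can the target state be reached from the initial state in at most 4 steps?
Yes

Path (2 steps): INC(a) → INC(y)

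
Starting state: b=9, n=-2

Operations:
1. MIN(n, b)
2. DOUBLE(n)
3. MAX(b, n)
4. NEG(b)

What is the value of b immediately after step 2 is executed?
b = 9

Tracing b through execution:
Initial: b = 9
After step 1 (MIN(n, b)): b = 9
After step 2 (DOUBLE(n)): b = 9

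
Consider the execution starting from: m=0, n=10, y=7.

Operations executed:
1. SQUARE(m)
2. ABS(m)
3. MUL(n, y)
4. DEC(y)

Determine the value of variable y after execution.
y = 6

Tracing execution:
Step 1: SQUARE(m) → y = 7
Step 2: ABS(m) → y = 7
Step 3: MUL(n, y) → y = 7
Step 4: DEC(y) → y = 6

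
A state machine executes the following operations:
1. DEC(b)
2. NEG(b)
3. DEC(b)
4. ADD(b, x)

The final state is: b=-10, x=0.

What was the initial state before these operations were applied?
b=10, x=0

Working backwards:
Final state: b=-10, x=0
Before step 4 (ADD(b, x)): b=-10, x=0
Before step 3 (DEC(b)): b=-9, x=0
Before step 2 (NEG(b)): b=9, x=0
Before step 1 (DEC(b)): b=10, x=0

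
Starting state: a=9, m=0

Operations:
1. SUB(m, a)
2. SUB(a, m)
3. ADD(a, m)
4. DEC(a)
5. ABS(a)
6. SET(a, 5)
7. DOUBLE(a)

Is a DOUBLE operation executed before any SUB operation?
No

First DOUBLE: step 7
First SUB: step 1
Since 7 > 1, SUB comes first.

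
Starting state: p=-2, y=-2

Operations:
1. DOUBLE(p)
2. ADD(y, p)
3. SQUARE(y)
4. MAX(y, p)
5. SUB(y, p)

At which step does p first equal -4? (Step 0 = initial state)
Step 1

Tracing p:
Initial: p = -2
After step 1: p = -4 ← first occurrence
After step 2: p = -4
After step 3: p = -4
After step 4: p = -4
After step 5: p = -4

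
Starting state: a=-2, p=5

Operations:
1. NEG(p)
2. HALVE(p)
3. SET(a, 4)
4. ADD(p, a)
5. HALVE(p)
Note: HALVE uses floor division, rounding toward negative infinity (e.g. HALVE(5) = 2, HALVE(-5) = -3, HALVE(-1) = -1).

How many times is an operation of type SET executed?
1

Counting SET operations:
Step 3: SET(a, 4) ← SET
Total: 1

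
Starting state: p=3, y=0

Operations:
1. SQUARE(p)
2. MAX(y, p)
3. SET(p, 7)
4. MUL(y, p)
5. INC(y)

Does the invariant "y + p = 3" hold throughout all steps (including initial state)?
No, violated after step 1

The invariant is violated after step 1.

State at each step:
Initial: p=3, y=0
After step 1: p=9, y=0
After step 2: p=9, y=9
After step 3: p=7, y=9
After step 4: p=7, y=63
After step 5: p=7, y=64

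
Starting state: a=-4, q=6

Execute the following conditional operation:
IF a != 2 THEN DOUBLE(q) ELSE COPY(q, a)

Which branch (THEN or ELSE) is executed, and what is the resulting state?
Branch: THEN, Final state: a=-4, q=12

Evaluating condition: a != 2
a = -4
Condition is True, so THEN branch executes
After DOUBLE(q): a=-4, q=12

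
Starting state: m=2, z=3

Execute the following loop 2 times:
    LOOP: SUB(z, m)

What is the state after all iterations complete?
m=2, z=-1

Iteration trace:
Start: m=2, z=3
After iteration 1: m=2, z=1
After iteration 2: m=2, z=-1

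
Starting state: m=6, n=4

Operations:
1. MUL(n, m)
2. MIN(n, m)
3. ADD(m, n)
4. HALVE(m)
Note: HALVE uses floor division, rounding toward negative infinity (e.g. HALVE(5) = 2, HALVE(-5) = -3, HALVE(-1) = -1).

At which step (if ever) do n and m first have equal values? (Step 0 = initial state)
Step 2

n and m first become equal after step 2.

Comparing values at each step:
Initial: n=4, m=6
After step 1: n=24, m=6
After step 2: n=6, m=6 ← equal!
After step 3: n=6, m=12
After step 4: n=6, m=6 ← equal!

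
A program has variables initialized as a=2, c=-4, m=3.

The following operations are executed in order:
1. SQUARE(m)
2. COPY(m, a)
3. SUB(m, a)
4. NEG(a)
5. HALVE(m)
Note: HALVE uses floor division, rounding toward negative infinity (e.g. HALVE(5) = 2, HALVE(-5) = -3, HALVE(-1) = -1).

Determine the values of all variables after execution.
{a: -2, c: -4, m: 0}

Step-by-step execution:
Initial: a=2, c=-4, m=3
After step 1 (SQUARE(m)): a=2, c=-4, m=9
After step 2 (COPY(m, a)): a=2, c=-4, m=2
After step 3 (SUB(m, a)): a=2, c=-4, m=0
After step 4 (NEG(a)): a=-2, c=-4, m=0
After step 5 (HALVE(m)): a=-2, c=-4, m=0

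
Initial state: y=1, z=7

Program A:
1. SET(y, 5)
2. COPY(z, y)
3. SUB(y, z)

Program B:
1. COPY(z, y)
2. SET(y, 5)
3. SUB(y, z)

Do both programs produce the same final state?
No

Program A final state: y=0, z=5
Program B final state: y=4, z=1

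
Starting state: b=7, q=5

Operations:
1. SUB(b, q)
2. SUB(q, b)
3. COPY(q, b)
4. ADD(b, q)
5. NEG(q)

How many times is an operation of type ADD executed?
1

Counting ADD operations:
Step 4: ADD(b, q) ← ADD
Total: 1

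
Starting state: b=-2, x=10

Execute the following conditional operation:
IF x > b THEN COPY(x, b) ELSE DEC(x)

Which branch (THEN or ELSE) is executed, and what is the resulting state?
Branch: THEN, Final state: b=-2, x=-2

Evaluating condition: x > b
x = 10, b = -2
Condition is True, so THEN branch executes
After COPY(x, b): b=-2, x=-2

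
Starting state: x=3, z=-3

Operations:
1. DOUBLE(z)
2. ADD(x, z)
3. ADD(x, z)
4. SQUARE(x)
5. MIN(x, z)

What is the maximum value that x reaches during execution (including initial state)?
81

Values of x at each step:
Initial: x = 3
After step 1: x = 3
After step 2: x = -3
After step 3: x = -9
After step 4: x = 81 ← maximum
After step 5: x = -6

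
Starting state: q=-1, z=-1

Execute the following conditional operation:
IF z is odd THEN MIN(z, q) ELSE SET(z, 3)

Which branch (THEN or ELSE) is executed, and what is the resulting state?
Branch: THEN, Final state: q=-1, z=-1

Evaluating condition: z is odd
Condition is True, so THEN branch executes
After MIN(z, q): q=-1, z=-1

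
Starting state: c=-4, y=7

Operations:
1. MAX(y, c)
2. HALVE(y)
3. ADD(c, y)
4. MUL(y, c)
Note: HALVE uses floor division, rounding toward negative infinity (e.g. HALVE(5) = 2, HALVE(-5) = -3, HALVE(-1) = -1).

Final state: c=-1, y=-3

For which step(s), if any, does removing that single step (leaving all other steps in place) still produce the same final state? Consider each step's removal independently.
Step(s) 1

Testing removal of each single step:
Without step 1: final = c=-1, y=-3 (same)
Without step 2: final = c=3, y=21 (different)
Without step 3: final = c=-4, y=-12 (different)
Without step 4: final = c=-1, y=3 (different)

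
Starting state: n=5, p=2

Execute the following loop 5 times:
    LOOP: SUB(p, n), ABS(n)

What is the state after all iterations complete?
n=5, p=-23

Iteration trace:
Start: n=5, p=2
After iteration 1: n=5, p=-3
After iteration 2: n=5, p=-8
After iteration 3: n=5, p=-13
After iteration 4: n=5, p=-18
After iteration 5: n=5, p=-23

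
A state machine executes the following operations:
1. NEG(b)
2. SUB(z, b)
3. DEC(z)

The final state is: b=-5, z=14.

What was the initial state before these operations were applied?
b=5, z=10

Working backwards:
Final state: b=-5, z=14
Before step 3 (DEC(z)): b=-5, z=15
Before step 2 (SUB(z, b)): b=-5, z=10
Before step 1 (NEG(b)): b=5, z=10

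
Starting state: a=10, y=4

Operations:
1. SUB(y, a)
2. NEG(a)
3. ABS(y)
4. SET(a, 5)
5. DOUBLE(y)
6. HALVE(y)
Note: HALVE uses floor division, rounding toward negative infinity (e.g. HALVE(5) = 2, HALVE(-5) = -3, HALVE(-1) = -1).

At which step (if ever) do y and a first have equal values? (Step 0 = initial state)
Never

y and a never become equal during execution.

Comparing values at each step:
Initial: y=4, a=10
After step 1: y=-6, a=10
After step 2: y=-6, a=-10
After step 3: y=6, a=-10
After step 4: y=6, a=5
After step 5: y=12, a=5
After step 6: y=6, a=5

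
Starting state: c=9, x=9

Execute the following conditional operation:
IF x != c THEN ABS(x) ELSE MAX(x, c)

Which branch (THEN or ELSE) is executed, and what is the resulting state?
Branch: ELSE, Final state: c=9, x=9

Evaluating condition: x != c
x = 9, c = 9
Condition is False, so ELSE branch executes
After MAX(x, c): c=9, x=9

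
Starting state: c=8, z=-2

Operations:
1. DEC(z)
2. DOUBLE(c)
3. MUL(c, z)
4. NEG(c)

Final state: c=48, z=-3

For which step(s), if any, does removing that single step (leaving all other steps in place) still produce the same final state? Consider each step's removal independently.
None - removing any single step changes the final result

Testing removal of each single step:
Without step 1: final = c=32, z=-2 (different)
Without step 2: final = c=24, z=-3 (different)
Without step 3: final = c=-16, z=-3 (different)
Without step 4: final = c=-48, z=-3 (different)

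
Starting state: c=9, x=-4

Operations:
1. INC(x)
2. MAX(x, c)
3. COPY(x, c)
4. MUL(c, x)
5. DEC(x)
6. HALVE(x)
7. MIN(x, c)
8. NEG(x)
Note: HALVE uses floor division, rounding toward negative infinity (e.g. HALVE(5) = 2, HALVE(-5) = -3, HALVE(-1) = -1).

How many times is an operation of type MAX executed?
1

Counting MAX operations:
Step 2: MAX(x, c) ← MAX
Total: 1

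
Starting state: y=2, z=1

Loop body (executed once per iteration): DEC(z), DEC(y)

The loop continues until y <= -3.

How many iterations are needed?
5

Tracing iterations:
Initial: y=2, z=1
After iteration 1: y=1, z=0
After iteration 2: y=0, z=-1
After iteration 3: y=-1, z=-2
After iteration 4: y=-2, z=-3
After iteration 5: y=-3, z=-4
y <= -3 now holds, so the loop exits after 5 iterations.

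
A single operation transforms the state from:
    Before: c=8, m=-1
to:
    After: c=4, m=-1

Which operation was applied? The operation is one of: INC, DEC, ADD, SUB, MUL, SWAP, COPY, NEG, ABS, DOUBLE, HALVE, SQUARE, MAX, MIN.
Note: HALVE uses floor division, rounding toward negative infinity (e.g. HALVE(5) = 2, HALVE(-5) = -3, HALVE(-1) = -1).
HALVE(c)

Analyzing the change:
Before: c=8, m=-1
After: c=4, m=-1
Variable c changed from 8 to 4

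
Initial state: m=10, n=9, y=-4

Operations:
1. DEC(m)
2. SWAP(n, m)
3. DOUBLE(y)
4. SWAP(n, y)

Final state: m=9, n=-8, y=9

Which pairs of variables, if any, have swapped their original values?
None

Comparing initial and final values:
y: -4 → 9
m: 10 → 9
n: 9 → -8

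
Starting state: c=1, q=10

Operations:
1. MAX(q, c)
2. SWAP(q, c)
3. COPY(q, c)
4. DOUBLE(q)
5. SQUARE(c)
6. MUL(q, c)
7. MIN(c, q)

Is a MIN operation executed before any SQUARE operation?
No

First MIN: step 7
First SQUARE: step 5
Since 7 > 5, SQUARE comes first.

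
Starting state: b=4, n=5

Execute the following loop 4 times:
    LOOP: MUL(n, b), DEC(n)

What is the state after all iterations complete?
b=4, n=1195

Iteration trace:
Start: b=4, n=5
After iteration 1: b=4, n=19
After iteration 2: b=4, n=75
After iteration 3: b=4, n=299
After iteration 4: b=4, n=1195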